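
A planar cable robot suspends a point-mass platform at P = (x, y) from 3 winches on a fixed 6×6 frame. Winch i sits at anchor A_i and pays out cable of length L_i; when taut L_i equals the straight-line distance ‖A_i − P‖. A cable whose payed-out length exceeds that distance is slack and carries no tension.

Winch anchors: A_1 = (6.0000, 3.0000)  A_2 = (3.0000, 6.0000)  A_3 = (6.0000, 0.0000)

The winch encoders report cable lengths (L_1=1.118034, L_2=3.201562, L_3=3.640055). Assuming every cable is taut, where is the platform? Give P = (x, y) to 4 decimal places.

(5.0000, 3.5000)

expand ‖A_i−P‖²=L_i² and subtract eq 1 (q_i ≔ ‖A_i‖²−L_i²)
q_1 = 36.0000+9.0000−1.2500 = 43.7500
eq1−eq2 → [6.0000  -6.0000]·P = 9.0000
eq1−eq3 → [0.0000  6.0000]·P = 21.0000
2×2 solve → P = (5.0000, 3.5000)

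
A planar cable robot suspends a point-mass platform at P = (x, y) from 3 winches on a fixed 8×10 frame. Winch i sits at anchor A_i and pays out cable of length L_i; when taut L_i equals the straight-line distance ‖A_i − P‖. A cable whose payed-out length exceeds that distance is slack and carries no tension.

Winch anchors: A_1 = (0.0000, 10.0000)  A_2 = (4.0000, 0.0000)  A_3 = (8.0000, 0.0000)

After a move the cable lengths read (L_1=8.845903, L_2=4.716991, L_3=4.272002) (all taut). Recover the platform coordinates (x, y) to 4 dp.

circle eqns → linear via eq_j − eq_1; set c_j = A_j·A_j − L_j²
c_1 = 0.0000+100.0000−78.2500 = 21.7500
-8.0000·x + 20.0000·y = c_1−c_2 = 28.0000
-16.0000·x + 20.0000·y = c_1−c_3 = -24.0000
solve first two rows → x=6.5000, y=4.0000

(6.5000, 4.0000)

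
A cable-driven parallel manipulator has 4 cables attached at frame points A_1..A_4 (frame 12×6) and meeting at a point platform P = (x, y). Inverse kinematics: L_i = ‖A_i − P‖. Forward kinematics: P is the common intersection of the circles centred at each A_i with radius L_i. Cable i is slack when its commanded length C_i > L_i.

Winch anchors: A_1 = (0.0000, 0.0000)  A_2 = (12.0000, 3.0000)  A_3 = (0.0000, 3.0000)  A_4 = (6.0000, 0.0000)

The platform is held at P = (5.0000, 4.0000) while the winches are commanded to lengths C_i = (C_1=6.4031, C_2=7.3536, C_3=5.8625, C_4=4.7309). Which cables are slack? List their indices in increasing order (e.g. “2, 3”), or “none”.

cable 1: √((-5.0000)²+(-4.0000)²)=6.4031, C_1=6.4031: taut
cable 2: √((7.0000)²+(-1.0000)²)=7.0711, C_2=7.3536: slack
cable 3: √((-5.0000)²+(-1.0000)²)=5.0990, C_3=5.8625: slack
cable 4: √((1.0000)²+(-4.0000)²)=4.1231, C_4=4.7309: slack

2, 3, 4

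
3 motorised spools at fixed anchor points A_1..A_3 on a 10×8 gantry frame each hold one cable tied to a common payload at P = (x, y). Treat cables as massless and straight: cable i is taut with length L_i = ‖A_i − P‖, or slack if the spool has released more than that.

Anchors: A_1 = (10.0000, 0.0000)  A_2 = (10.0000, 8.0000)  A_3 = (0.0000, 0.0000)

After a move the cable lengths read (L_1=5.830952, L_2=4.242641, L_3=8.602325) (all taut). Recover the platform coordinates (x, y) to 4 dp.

(7.0000, 5.0000)

circle eqns → linear via eq_j − eq_1; set c_j = A_j·A_j − L_j²
c_1 = 100.0000+0.0000−34.0000 = 66.0000
0.0000·x − 16.0000·y = c_1−c_2 = -80.0000
20.0000·x + 0.0000·y = c_1−c_3 = 140.0000
solve first two rows → x=7.0000, y=5.0000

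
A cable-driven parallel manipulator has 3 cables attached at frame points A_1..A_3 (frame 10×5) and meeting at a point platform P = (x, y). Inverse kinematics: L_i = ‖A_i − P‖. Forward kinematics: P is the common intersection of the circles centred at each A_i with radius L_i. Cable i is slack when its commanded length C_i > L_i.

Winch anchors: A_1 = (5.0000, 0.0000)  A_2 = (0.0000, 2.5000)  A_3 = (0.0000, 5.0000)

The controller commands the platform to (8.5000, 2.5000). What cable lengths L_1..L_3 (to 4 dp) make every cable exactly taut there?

(4.3012, 8.5000, 8.8600)

cable 1: Δx=-3.5000, Δy=-2.5000; L_1 = √(Δx²+Δy²) = 4.3012
cable 2: Δx=-8.5000, Δy=0.0000; L_2 = √(Δx²+Δy²) = 8.5000
cable 3: Δx=-8.5000, Δy=2.5000; L_3 = √(Δx²+Δy²) = 8.8600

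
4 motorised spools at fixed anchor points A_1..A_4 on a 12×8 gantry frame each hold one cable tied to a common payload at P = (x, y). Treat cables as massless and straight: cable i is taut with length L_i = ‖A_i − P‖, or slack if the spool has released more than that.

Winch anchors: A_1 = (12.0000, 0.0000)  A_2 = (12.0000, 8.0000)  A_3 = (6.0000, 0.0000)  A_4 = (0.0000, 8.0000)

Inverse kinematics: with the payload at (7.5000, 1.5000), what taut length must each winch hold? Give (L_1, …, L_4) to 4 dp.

(4.7434, 7.9057, 2.1213, 9.9247)

cable 1: Δx=4.5000, Δy=-1.5000; L_1 = √(Δx²+Δy²) = 4.7434
cable 2: Δx=4.5000, Δy=6.5000; L_2 = √(Δx²+Δy²) = 7.9057
cable 3: Δx=-1.5000, Δy=-1.5000; L_3 = √(Δx²+Δy²) = 2.1213
cable 4: Δx=-7.5000, Δy=6.5000; L_4 = √(Δx²+Δy²) = 9.9247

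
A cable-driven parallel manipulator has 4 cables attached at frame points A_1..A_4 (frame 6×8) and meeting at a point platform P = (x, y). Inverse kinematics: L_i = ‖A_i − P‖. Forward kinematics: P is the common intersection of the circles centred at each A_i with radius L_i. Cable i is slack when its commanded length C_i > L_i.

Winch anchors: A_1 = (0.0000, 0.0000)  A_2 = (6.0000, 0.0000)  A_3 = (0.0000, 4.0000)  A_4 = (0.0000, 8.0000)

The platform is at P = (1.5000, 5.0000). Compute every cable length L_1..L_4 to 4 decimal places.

L_1: Δ = A_1−P = (-1.5000, -5.0000) → ‖Δ‖ = √27.2500 = 5.2202
L_2: Δ = A_2−P = (4.5000, -5.0000) → ‖Δ‖ = √45.2500 = 6.7268
L_3: Δ = A_3−P = (-1.5000, -1.0000) → ‖Δ‖ = √3.2500 = 1.8028
L_4: Δ = A_4−P = (-1.5000, 3.0000) → ‖Δ‖ = √11.2500 = 3.3541

(5.2202, 6.7268, 1.8028, 3.3541)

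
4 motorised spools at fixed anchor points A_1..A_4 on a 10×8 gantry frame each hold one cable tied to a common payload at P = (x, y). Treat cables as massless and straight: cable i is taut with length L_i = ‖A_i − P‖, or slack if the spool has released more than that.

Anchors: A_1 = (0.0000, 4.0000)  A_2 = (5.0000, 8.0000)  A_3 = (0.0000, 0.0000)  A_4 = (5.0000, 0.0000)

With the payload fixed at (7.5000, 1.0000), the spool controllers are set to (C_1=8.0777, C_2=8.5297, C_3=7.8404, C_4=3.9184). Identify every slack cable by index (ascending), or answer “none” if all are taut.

2, 3, 4

cable 1: L_1 = ‖A_1−P‖ = 8.0777;  C_1 = 8.0777 → taut
cable 2: L_2 = ‖A_2−P‖ = 7.4330;  C_2 = 8.5297 → slack
cable 3: L_3 = ‖A_3−P‖ = 7.5664;  C_3 = 7.8404 → slack
cable 4: L_4 = ‖A_4−P‖ = 2.6926;  C_4 = 3.9184 → slack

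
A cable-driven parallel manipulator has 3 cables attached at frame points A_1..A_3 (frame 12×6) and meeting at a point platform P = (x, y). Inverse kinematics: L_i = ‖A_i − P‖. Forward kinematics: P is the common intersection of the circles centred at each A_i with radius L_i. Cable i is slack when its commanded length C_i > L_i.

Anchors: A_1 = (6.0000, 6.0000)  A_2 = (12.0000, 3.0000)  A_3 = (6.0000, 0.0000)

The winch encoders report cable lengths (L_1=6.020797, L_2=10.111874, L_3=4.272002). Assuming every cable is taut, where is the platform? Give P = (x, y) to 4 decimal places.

circle eqns → linear via eq_j − eq_1; set q_j = A_j·A_j − L_j²
q_1 = 36.0000+36.0000−36.2500 = 35.7500
-12.0000·x + 6.0000·y = q_1−q_2 = -15.0000
0.0000·x + 12.0000·y = q_1−q_3 = 18.0000
solve first two rows → x=2.0000, y=1.5000

(2.0000, 1.5000)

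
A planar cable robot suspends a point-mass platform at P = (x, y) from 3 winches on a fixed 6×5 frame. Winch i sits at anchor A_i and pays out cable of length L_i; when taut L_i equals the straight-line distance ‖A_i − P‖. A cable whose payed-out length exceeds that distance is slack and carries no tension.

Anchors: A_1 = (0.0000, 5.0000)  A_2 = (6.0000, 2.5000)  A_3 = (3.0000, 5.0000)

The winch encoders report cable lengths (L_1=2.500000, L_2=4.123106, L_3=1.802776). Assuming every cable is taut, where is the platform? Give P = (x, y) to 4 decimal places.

(2.0000, 3.5000)

expand ‖A_i−P‖²=L_i² and subtract eq 1 (k_i ≔ ‖A_i‖²−L_i²)
k_1 = 0.0000+25.0000−6.2500 = 18.7500
eq1−eq2 → [-12.0000  5.0000]·P = -6.5000
eq1−eq3 → [-6.0000  0.0000]·P = -12.0000
2×2 solve → P = (2.0000, 3.5000)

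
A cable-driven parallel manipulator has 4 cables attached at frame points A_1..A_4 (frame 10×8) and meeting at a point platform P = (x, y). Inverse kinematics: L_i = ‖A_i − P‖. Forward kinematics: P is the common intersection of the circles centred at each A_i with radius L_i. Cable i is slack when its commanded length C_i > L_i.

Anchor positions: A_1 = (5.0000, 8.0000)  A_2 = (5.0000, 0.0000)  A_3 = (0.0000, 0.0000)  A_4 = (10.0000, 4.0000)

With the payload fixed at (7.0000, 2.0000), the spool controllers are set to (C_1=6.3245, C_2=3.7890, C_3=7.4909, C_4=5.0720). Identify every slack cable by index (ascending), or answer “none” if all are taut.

cable 1: √((-2.0000)²+(6.0000)²)=6.3246, C_1=6.3245: taut
cable 2: √((-2.0000)²+(-2.0000)²)=2.8284, C_2=3.7890: slack
cable 3: √((-7.0000)²+(-2.0000)²)=7.2801, C_3=7.4909: slack
cable 4: √((3.0000)²+(2.0000)²)=3.6056, C_4=5.0720: slack

2, 3, 4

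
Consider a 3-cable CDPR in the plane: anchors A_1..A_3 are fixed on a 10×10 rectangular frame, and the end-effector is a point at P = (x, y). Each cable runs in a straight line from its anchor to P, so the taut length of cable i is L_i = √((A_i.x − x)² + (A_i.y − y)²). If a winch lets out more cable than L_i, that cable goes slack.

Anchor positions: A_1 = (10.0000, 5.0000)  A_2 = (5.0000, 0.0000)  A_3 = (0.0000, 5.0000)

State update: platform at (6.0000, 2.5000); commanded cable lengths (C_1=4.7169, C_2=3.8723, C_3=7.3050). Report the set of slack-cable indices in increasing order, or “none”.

cable 1: √((4.0000)²+(2.5000)²)=4.7170, C_1=4.7169: taut
cable 2: √((-1.0000)²+(-2.5000)²)=2.6926, C_2=3.8723: slack
cable 3: √((-6.0000)²+(2.5000)²)=6.5000, C_3=7.3050: slack

2, 3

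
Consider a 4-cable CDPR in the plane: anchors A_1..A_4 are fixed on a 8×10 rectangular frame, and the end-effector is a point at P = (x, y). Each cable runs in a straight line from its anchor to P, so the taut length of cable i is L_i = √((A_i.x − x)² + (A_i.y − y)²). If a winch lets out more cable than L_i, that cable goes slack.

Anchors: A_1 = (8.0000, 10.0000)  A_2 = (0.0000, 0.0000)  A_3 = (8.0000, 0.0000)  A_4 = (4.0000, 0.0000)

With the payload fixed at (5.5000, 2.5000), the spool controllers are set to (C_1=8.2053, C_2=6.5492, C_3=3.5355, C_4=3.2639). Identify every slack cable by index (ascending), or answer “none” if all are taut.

1, 2, 4

cable 1: L_1 = ‖A_1−P‖ = 7.9057;  C_1 = 8.2053 → slack
cable 2: L_2 = ‖A_2−P‖ = 6.0415;  C_2 = 6.5492 → slack
cable 3: L_3 = ‖A_3−P‖ = 3.5355;  C_3 = 3.5355 → taut
cable 4: L_4 = ‖A_4−P‖ = 2.9155;  C_4 = 3.2639 → slack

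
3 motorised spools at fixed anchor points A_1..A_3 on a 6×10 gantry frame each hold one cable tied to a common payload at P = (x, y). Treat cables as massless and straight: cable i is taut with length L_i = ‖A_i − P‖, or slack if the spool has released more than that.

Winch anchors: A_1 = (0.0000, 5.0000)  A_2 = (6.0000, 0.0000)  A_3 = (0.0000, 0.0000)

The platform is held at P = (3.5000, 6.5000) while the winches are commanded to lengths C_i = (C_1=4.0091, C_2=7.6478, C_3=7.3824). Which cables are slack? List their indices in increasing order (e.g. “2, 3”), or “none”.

1, 2

cable 1: √((-3.5000)²+(-1.5000)²)=3.8079, C_1=4.0091: slack
cable 2: √((2.5000)²+(-6.5000)²)=6.9642, C_2=7.6478: slack
cable 3: √((-3.5000)²+(-6.5000)²)=7.3824, C_3=7.3824: taut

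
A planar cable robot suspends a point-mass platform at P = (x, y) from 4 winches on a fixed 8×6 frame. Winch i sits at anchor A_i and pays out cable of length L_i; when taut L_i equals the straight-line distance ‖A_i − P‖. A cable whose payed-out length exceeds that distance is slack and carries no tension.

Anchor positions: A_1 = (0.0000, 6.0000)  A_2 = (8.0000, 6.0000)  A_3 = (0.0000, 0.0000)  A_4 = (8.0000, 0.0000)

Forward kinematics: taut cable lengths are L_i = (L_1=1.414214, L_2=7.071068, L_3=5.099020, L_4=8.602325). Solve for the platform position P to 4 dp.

each cable: (A_i−P)·(A_i−P) = L_i²; let c_i = ‖A_i‖²−L_i²
c_1 = 0.0000+36.0000−2.0000 = 34.0000
row 1: -16.0000x + 0.0000y = -16.0000  (c_2=50.0000)
row 2: 0.0000x + 12.0000y = 60.0000  (c_3=-26.0000)
row 3: -16.0000x + 12.0000y = 44.0000  (c_4=-10.0000)
Cramer on rows 1–2 → x = 1.0000, y = 5.0000
check cable 4: ‖A_4−P‖² = 74.0000 ≈ L_4² = 74.0000 ✓

(1.0000, 5.0000)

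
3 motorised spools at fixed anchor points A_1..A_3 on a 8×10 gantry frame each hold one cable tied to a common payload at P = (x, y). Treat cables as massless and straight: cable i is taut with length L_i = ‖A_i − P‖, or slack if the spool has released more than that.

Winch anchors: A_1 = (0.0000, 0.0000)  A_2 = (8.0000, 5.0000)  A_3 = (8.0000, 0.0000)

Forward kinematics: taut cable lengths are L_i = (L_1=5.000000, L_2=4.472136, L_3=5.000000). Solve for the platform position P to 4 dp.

(4.0000, 3.0000)

each cable: (A_i−P)·(A_i−P) = L_i²; let c_i = ‖A_i‖²−L_i²
c_1 = 0.0000+0.0000−25.0000 = -25.0000
row 1: -16.0000x − 10.0000y = -94.0000  (c_2=69.0000)
row 2: -16.0000x + 0.0000y = -64.0000  (c_3=39.0000)
Cramer on rows 1–2 → x = 4.0000, y = 3.0000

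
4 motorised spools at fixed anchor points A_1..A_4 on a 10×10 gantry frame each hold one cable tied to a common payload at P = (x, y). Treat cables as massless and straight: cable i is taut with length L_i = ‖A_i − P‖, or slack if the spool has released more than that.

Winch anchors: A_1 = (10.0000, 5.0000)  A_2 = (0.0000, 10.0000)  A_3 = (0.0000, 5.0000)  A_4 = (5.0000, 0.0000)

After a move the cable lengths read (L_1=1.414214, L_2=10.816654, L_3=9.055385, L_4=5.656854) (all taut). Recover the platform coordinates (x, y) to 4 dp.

each cable: (A_i−P)·(A_i−P) = L_i²; let c_i = ‖A_i‖²−L_i²
c_1 = 100.0000+25.0000−2.0000 = 123.0000
row 1: 20.0000x − 10.0000y = 140.0000  (c_2=-17.0000)
row 2: 20.0000x + 0.0000y = 180.0000  (c_3=-57.0000)
row 3: 10.0000x + 10.0000y = 130.0000  (c_4=-7.0000)
Cramer on rows 1–2 → x = 9.0000, y = 4.0000
check cable 4: ‖A_4−P‖² = 32.0000 ≈ L_4² = 32.0000 ✓

(9.0000, 4.0000)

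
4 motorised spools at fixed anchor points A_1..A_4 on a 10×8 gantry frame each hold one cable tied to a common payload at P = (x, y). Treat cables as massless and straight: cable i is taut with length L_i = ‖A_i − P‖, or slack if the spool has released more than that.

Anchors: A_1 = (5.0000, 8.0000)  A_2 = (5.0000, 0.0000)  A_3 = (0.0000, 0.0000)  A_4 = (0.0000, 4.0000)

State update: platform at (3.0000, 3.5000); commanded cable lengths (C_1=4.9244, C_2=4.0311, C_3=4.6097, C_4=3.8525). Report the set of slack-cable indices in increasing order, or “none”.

4

cable 1: √((2.0000)²+(4.5000)²)=4.9244, C_1=4.9244: taut
cable 2: √((2.0000)²+(-3.5000)²)=4.0311, C_2=4.0311: taut
cable 3: √((-3.0000)²+(-3.5000)²)=4.6098, C_3=4.6097: taut
cable 4: √((-3.0000)²+(0.5000)²)=3.0414, C_4=3.8525: slack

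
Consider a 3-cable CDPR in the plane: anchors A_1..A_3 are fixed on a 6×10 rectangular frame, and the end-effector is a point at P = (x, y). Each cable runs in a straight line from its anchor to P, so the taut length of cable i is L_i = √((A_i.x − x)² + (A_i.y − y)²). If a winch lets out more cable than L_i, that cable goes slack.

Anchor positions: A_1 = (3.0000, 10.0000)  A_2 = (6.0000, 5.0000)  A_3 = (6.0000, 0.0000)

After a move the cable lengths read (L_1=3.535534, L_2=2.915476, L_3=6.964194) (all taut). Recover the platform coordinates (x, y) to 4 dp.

(3.5000, 6.5000)

each cable: (A_i−P)·(A_i−P) = L_i²; let c_i = ‖A_i‖²−L_i²
c_1 = 9.0000+100.0000−12.5000 = 96.5000
row 1: -6.0000x + 10.0000y = 44.0000  (c_2=52.5000)
row 2: -6.0000x + 20.0000y = 109.0000  (c_3=-12.5000)
Cramer on rows 1–2 → x = 3.5000, y = 6.5000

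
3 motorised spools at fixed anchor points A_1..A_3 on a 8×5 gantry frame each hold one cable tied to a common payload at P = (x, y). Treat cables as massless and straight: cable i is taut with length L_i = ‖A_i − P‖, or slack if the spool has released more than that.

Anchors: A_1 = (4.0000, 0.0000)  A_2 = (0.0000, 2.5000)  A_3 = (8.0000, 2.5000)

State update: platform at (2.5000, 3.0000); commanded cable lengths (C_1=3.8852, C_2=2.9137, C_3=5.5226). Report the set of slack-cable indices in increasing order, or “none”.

1, 2

cable 1: L_1 = ‖A_1−P‖ = 3.3541;  C_1 = 3.8852 → slack
cable 2: L_2 = ‖A_2−P‖ = 2.5495;  C_2 = 2.9137 → slack
cable 3: L_3 = ‖A_3−P‖ = 5.5227;  C_3 = 5.5226 → taut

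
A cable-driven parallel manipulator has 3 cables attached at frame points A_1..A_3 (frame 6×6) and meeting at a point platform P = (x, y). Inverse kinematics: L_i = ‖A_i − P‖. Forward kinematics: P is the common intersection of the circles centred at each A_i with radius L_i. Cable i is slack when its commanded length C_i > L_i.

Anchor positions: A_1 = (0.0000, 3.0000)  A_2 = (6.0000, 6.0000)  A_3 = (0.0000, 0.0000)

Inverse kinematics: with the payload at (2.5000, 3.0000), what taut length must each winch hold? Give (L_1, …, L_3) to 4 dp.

(2.5000, 4.6098, 3.9051)

L_1 = √((0.0000−2.5000)² + (3.0000−3.0000)²) = 2.5000
L_2 = √((6.0000−2.5000)² + (6.0000−3.0000)²) = 4.6098
L_3 = √((0.0000−2.5000)² + (0.0000−3.0000)²) = 3.9051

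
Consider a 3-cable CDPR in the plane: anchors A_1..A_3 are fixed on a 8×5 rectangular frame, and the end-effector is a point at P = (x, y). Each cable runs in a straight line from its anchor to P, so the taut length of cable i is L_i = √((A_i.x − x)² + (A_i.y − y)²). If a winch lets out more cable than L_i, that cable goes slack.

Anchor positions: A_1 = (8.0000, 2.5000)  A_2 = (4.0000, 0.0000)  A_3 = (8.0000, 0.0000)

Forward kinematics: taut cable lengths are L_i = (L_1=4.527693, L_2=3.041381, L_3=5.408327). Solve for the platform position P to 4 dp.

circle eqns → linear via eq_j − eq_1; set k_j = A_j·A_j − L_j²
k_1 = 64.0000+6.2500−20.5000 = 49.7500
8.0000·x + 5.0000·y = k_1−k_2 = 43.0000
0.0000·x + 5.0000·y = k_1−k_3 = 15.0000
solve first two rows → x=3.5000, y=3.0000

(3.5000, 3.0000)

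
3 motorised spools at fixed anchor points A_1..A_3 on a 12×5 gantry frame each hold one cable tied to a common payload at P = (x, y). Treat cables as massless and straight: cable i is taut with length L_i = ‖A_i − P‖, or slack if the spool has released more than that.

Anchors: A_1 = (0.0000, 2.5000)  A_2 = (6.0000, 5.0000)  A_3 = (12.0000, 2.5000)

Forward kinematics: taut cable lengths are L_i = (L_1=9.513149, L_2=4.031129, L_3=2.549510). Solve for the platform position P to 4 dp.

each cable: (A_i−P)·(A_i−P) = L_i²; let q_i = ‖A_i‖²−L_i²
q_1 = 0.0000+6.2500−90.5000 = -84.2500
row 1: -12.0000x − 5.0000y = -129.0000  (q_2=44.7500)
row 2: -24.0000x + 0.0000y = -228.0000  (q_3=143.7500)
Cramer on rows 1–2 → x = 9.5000, y = 3.0000

(9.5000, 3.0000)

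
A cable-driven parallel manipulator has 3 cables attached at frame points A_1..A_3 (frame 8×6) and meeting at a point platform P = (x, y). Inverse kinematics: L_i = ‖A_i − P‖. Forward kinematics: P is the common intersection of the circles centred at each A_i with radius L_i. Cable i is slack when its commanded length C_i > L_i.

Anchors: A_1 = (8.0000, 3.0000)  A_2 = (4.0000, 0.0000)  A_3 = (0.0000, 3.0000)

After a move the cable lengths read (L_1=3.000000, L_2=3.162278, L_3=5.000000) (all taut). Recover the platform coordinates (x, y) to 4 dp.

each cable: (A_i−P)·(A_i−P) = L_i²; let q_i = ‖A_i‖²−L_i²
q_1 = 64.0000+9.0000−9.0000 = 64.0000
row 1: 8.0000x + 6.0000y = 58.0000  (q_2=6.0000)
row 2: 16.0000x + 0.0000y = 80.0000  (q_3=-16.0000)
Cramer on rows 1–2 → x = 5.0000, y = 3.0000

(5.0000, 3.0000)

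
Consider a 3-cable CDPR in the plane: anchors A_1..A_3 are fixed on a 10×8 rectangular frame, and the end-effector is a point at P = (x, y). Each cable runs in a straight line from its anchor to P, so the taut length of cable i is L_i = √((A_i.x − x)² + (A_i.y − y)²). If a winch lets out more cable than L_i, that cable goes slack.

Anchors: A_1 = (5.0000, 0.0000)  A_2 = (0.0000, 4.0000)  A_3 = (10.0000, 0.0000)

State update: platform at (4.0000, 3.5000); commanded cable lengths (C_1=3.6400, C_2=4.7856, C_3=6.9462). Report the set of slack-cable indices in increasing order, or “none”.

2

i=1: geometric 3.6401 vs commanded 3.6400 ⇒ taut
i=2: geometric 4.0311 vs commanded 4.7856 ⇒ slack
i=3: geometric 6.9462 vs commanded 6.9462 ⇒ taut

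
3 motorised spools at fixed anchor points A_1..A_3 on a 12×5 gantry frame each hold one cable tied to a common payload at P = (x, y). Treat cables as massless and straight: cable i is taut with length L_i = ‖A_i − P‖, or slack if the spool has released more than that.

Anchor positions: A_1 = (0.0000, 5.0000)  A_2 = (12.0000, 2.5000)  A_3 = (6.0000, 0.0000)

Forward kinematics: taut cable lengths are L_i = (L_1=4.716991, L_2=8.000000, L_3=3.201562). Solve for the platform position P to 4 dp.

(4.0000, 2.5000)

each cable: (A_i−P)·(A_i−P) = L_i²; let k_i = ‖A_i‖²−L_i²
k_1 = 0.0000+25.0000−22.2500 = 2.7500
row 1: -24.0000x + 5.0000y = -83.5000  (k_2=86.2500)
row 2: -12.0000x + 10.0000y = -23.0000  (k_3=25.7500)
Cramer on rows 1–2 → x = 4.0000, y = 2.5000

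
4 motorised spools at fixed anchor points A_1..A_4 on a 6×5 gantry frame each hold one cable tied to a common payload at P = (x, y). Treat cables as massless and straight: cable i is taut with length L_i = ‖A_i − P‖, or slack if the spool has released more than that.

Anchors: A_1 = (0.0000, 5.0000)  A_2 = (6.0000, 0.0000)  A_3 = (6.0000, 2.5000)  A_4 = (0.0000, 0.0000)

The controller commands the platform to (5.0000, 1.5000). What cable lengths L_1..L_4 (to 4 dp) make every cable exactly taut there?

(6.1033, 1.8028, 1.4142, 5.2202)

L_1: Δ = A_1−P = (-5.0000, 3.5000) → ‖Δ‖ = √37.2500 = 6.1033
L_2: Δ = A_2−P = (1.0000, -1.5000) → ‖Δ‖ = √3.2500 = 1.8028
L_3: Δ = A_3−P = (1.0000, 1.0000) → ‖Δ‖ = √2.0000 = 1.4142
L_4: Δ = A_4−P = (-5.0000, -1.5000) → ‖Δ‖ = √27.2500 = 5.2202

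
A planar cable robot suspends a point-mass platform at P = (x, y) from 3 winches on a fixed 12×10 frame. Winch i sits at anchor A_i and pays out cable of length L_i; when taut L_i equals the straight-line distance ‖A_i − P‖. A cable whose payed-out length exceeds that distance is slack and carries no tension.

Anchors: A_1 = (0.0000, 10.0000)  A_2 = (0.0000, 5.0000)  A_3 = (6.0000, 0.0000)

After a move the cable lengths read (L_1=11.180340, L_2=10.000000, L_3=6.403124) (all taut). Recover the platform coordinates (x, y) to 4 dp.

(10.0000, 5.0000)

each cable: (A_i−P)·(A_i−P) = L_i²; let q_i = ‖A_i‖²−L_i²
q_1 = 0.0000+100.0000−125.0000 = -25.0000
row 1: 0.0000x + 10.0000y = 50.0000  (q_2=-75.0000)
row 2: -12.0000x + 20.0000y = -20.0000  (q_3=-5.0000)
Cramer on rows 1–2 → x = 10.0000, y = 5.0000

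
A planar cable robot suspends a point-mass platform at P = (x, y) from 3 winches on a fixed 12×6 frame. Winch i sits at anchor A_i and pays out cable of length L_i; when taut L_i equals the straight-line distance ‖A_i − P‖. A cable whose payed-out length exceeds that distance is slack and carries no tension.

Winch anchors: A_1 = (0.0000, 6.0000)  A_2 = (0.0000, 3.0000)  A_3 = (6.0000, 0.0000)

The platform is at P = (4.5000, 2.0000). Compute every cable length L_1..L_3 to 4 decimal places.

(6.0208, 4.6098, 2.5000)

cable 1: Δx=-4.5000, Δy=4.0000; L_1 = √(Δx²+Δy²) = 6.0208
cable 2: Δx=-4.5000, Δy=1.0000; L_2 = √(Δx²+Δy²) = 4.6098
cable 3: Δx=1.5000, Δy=-2.0000; L_3 = √(Δx²+Δy²) = 2.5000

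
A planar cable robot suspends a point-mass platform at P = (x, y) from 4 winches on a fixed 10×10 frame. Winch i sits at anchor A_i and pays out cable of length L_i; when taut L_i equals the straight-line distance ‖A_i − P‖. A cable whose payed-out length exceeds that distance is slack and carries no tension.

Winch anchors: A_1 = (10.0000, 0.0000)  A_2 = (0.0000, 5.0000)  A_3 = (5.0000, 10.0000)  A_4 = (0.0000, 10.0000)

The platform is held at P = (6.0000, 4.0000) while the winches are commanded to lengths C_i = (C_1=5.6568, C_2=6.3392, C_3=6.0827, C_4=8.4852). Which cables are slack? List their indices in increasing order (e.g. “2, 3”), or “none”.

cable 1: √((4.0000)²+(-4.0000)²)=5.6569, C_1=5.6568: taut
cable 2: √((-6.0000)²+(1.0000)²)=6.0828, C_2=6.3392: slack
cable 3: √((-1.0000)²+(6.0000)²)=6.0828, C_3=6.0827: taut
cable 4: √((-6.0000)²+(6.0000)²)=8.4853, C_4=8.4852: taut

2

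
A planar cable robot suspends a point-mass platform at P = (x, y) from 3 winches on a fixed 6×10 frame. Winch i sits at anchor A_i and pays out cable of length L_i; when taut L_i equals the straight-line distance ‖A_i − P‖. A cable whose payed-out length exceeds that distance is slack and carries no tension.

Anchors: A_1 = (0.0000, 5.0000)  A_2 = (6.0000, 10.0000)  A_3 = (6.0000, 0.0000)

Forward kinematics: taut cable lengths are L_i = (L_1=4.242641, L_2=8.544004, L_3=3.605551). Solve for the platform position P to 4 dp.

expand ‖A_i−P‖²=L_i² and subtract eq 1 (q_i ≔ ‖A_i‖²−L_i²)
q_1 = 0.0000+25.0000−18.0000 = 7.0000
eq1−eq2 → [-12.0000  -10.0000]·P = -56.0000
eq1−eq3 → [-12.0000  10.0000]·P = -16.0000
2×2 solve → P = (3.0000, 2.0000)

(3.0000, 2.0000)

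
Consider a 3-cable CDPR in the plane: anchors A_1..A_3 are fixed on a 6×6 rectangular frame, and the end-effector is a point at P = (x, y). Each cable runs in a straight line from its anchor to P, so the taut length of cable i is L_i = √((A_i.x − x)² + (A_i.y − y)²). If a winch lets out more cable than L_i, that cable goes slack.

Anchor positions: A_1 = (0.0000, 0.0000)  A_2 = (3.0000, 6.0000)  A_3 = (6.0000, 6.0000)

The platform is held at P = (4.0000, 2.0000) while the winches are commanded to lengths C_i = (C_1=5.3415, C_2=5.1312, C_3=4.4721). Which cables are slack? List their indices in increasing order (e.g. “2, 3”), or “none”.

1, 2

cable 1: √((-4.0000)²+(-2.0000)²)=4.4721, C_1=5.3415: slack
cable 2: √((-1.0000)²+(4.0000)²)=4.1231, C_2=5.1312: slack
cable 3: √((2.0000)²+(4.0000)²)=4.4721, C_3=4.4721: taut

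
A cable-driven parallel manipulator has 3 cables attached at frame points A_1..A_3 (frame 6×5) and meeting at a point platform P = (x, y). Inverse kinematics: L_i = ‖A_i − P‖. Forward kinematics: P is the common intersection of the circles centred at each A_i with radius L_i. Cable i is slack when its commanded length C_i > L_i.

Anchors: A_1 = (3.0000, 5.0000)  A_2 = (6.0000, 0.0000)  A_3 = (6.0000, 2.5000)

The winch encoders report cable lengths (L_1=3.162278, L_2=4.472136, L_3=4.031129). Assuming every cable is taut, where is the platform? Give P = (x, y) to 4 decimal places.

(2.0000, 2.0000)

circle eqns → linear via eq_j − eq_1; set k_j = A_j·A_j − L_j²
k_1 = 9.0000+25.0000−10.0000 = 24.0000
-6.0000·x + 10.0000·y = k_1−k_2 = 8.0000
-6.0000·x + 5.0000·y = k_1−k_3 = -2.0000
solve first two rows → x=2.0000, y=2.0000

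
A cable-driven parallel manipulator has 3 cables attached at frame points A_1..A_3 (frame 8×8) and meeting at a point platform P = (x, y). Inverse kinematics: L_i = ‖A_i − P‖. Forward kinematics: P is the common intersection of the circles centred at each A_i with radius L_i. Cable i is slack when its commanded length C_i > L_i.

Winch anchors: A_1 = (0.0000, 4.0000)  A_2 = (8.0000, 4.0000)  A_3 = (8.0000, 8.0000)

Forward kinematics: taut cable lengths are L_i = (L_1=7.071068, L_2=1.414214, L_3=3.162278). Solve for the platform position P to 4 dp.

(7.0000, 5.0000)

each cable: (A_i−P)·(A_i−P) = L_i²; let k_i = ‖A_i‖²−L_i²
k_1 = 0.0000+16.0000−50.0000 = -34.0000
row 1: -16.0000x + 0.0000y = -112.0000  (k_2=78.0000)
row 2: -16.0000x − 8.0000y = -152.0000  (k_3=118.0000)
Cramer on rows 1–2 → x = 7.0000, y = 5.0000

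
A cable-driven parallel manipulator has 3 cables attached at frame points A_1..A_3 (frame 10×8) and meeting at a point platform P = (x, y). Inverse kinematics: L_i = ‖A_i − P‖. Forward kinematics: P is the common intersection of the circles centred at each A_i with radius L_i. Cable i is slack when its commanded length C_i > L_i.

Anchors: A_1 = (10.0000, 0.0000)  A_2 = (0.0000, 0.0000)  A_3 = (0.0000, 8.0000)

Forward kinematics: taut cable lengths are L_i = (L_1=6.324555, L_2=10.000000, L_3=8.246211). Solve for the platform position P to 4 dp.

circle eqns → linear via eq_j − eq_1; set c_j = A_j·A_j − L_j²
c_1 = 100.0000+0.0000−40.0000 = 60.0000
20.0000·x + 0.0000·y = c_1−c_2 = 160.0000
20.0000·x − 16.0000·y = c_1−c_3 = 64.0000
solve first two rows → x=8.0000, y=6.0000

(8.0000, 6.0000)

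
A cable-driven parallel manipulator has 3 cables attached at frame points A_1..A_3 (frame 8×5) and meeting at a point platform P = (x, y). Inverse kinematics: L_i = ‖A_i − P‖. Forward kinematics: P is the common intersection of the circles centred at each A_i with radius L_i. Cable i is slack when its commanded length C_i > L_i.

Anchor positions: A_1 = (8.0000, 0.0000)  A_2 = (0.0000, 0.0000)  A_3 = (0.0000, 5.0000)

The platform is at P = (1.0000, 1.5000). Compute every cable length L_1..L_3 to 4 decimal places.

(7.1589, 1.8028, 3.6401)

cable 1: Δx=7.0000, Δy=-1.5000; L_1 = √(Δx²+Δy²) = 7.1589
cable 2: Δx=-1.0000, Δy=-1.5000; L_2 = √(Δx²+Δy²) = 1.8028
cable 3: Δx=-1.0000, Δy=3.5000; L_3 = √(Δx²+Δy²) = 3.6401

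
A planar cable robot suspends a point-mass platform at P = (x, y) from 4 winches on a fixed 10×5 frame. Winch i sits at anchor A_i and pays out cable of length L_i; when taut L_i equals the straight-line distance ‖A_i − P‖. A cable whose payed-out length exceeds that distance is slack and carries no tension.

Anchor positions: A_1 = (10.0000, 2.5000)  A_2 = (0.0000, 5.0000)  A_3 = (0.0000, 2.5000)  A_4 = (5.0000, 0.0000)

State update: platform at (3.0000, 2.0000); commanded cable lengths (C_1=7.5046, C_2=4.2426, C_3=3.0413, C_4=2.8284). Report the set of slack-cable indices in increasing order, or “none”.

cable 1: √((7.0000)²+(0.5000)²)=7.0178, C_1=7.5046: slack
cable 2: √((-3.0000)²+(3.0000)²)=4.2426, C_2=4.2426: taut
cable 3: √((-3.0000)²+(0.5000)²)=3.0414, C_3=3.0413: taut
cable 4: √((2.0000)²+(-2.0000)²)=2.8284, C_4=2.8284: taut

1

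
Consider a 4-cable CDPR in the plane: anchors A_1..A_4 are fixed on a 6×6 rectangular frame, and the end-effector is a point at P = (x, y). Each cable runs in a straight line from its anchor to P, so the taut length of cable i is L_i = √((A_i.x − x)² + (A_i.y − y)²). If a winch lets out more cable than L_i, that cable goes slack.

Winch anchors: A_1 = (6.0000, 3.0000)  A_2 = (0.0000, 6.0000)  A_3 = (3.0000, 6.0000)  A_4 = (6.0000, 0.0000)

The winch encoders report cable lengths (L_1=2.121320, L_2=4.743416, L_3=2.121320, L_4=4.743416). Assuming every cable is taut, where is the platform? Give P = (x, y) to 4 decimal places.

each cable: (A_i−P)·(A_i−P) = L_i²; let q_i = ‖A_i‖²−L_i²
q_1 = 36.0000+9.0000−4.5000 = 40.5000
row 1: 12.0000x − 6.0000y = 27.0000  (q_2=13.5000)
row 2: 6.0000x − 6.0000y = 0.0000  (q_3=40.5000)
row 3: 0.0000x + 6.0000y = 27.0000  (q_4=13.5000)
Cramer on rows 1–2 → x = 4.5000, y = 4.5000
check cable 4: ‖A_4−P‖² = 22.5000 ≈ L_4² = 22.5000 ✓

(4.5000, 4.5000)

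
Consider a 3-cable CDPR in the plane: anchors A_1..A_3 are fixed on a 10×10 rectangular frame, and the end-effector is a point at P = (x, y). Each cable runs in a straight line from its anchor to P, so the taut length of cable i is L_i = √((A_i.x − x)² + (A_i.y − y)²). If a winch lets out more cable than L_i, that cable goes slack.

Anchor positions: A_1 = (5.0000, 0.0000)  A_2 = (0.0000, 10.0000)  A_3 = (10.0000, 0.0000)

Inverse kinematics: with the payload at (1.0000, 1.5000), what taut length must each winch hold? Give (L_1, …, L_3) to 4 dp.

(4.2720, 8.5586, 9.1241)

L_1: Δ = A_1−P = (4.0000, -1.5000) → ‖Δ‖ = √18.2500 = 4.2720
L_2: Δ = A_2−P = (-1.0000, 8.5000) → ‖Δ‖ = √73.2500 = 8.5586
L_3: Δ = A_3−P = (9.0000, -1.5000) → ‖Δ‖ = √83.2500 = 9.1241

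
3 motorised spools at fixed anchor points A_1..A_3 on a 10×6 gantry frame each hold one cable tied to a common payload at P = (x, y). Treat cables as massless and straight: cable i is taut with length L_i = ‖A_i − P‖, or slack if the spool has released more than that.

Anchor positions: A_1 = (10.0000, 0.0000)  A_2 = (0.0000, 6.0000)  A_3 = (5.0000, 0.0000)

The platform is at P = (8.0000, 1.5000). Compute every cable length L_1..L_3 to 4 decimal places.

L_1: Δ = A_1−P = (2.0000, -1.5000) → ‖Δ‖ = √6.2500 = 2.5000
L_2: Δ = A_2−P = (-8.0000, 4.5000) → ‖Δ‖ = √84.2500 = 9.1788
L_3: Δ = A_3−P = (-3.0000, -1.5000) → ‖Δ‖ = √11.2500 = 3.3541

(2.5000, 9.1788, 3.3541)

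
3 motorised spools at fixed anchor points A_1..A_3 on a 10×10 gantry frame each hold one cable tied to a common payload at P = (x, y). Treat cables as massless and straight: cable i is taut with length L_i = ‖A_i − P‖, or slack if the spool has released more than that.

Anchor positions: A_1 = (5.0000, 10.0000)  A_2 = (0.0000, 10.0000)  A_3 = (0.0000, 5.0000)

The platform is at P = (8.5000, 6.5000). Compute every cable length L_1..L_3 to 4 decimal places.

L_1: Δ = A_1−P = (-3.5000, 3.5000) → ‖Δ‖ = √24.5000 = 4.9497
L_2: Δ = A_2−P = (-8.5000, 3.5000) → ‖Δ‖ = √84.5000 = 9.1924
L_3: Δ = A_3−P = (-8.5000, -1.5000) → ‖Δ‖ = √74.5000 = 8.6313

(4.9497, 9.1924, 8.6313)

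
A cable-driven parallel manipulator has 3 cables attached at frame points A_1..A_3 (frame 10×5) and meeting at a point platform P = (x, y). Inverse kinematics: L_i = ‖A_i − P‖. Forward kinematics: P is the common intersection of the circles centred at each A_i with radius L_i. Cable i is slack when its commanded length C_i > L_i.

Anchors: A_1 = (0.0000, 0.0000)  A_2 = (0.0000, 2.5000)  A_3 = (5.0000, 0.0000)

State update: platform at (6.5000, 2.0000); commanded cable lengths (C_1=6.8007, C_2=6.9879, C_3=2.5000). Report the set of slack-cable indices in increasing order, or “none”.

i=1: geometric 6.8007 vs commanded 6.8007 ⇒ taut
i=2: geometric 6.5192 vs commanded 6.9879 ⇒ slack
i=3: geometric 2.5000 vs commanded 2.5000 ⇒ taut

2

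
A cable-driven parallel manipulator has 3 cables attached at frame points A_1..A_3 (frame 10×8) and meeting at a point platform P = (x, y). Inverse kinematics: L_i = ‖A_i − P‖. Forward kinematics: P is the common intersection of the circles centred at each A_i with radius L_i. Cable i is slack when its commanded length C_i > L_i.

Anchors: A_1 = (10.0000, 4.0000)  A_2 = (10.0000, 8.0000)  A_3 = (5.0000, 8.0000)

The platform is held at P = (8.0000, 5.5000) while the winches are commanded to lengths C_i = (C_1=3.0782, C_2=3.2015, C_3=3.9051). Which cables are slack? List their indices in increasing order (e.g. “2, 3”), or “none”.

i=1: geometric 2.5000 vs commanded 3.0782 ⇒ slack
i=2: geometric 3.2016 vs commanded 3.2015 ⇒ taut
i=3: geometric 3.9051 vs commanded 3.9051 ⇒ taut

1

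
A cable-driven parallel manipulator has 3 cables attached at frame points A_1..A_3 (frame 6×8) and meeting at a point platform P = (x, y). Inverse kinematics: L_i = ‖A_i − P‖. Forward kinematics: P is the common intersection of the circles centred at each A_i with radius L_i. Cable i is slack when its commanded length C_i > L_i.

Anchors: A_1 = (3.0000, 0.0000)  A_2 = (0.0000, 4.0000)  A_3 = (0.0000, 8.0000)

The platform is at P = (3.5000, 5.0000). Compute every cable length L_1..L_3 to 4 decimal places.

L_1: Δ = A_1−P = (-0.5000, -5.0000) → ‖Δ‖ = √25.2500 = 5.0249
L_2: Δ = A_2−P = (-3.5000, -1.0000) → ‖Δ‖ = √13.2500 = 3.6401
L_3: Δ = A_3−P = (-3.5000, 3.0000) → ‖Δ‖ = √21.2500 = 4.6098

(5.0249, 3.6401, 4.6098)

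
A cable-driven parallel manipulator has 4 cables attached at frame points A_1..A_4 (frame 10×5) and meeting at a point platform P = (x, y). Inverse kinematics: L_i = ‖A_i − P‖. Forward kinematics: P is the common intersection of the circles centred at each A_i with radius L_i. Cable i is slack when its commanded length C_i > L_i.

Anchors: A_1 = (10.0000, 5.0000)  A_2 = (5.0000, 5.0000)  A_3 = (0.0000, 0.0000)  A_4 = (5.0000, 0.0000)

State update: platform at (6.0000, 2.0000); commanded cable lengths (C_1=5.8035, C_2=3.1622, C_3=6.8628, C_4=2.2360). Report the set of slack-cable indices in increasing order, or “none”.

i=1: geometric 5.0000 vs commanded 5.8035 ⇒ slack
i=2: geometric 3.1623 vs commanded 3.1622 ⇒ taut
i=3: geometric 6.3246 vs commanded 6.8628 ⇒ slack
i=4: geometric 2.2361 vs commanded 2.2360 ⇒ taut

1, 3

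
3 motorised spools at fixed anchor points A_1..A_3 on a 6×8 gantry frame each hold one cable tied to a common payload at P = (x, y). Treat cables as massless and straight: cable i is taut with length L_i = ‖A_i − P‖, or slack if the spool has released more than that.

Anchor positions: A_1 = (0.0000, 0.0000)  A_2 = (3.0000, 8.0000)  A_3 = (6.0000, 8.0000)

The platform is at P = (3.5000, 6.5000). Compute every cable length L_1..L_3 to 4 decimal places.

(7.3824, 1.5811, 2.9155)

L_1: Δ = A_1−P = (-3.5000, -6.5000) → ‖Δ‖ = √54.5000 = 7.3824
L_2: Δ = A_2−P = (-0.5000, 1.5000) → ‖Δ‖ = √2.5000 = 1.5811
L_3: Δ = A_3−P = (2.5000, 1.5000) → ‖Δ‖ = √8.5000 = 2.9155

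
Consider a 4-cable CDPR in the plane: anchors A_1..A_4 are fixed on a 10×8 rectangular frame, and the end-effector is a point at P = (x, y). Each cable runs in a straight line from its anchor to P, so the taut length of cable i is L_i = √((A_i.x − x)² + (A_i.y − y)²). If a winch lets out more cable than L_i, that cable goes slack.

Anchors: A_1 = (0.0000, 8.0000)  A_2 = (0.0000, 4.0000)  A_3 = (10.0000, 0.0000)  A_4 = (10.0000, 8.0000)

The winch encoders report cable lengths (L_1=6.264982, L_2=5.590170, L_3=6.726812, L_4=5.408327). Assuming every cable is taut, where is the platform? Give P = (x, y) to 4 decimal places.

(5.5000, 5.0000)

circle eqns → linear via eq_j − eq_1; set c_j = A_j·A_j − L_j²
c_1 = 0.0000+64.0000−39.2500 = 24.7500
0.0000·x + 8.0000·y = c_1−c_2 = 40.0000
-20.0000·x + 16.0000·y = c_1−c_3 = -30.0000
-20.0000·x + 0.0000·y = c_1−c_4 = -110.0000
solve first two rows → x=5.5000, y=5.0000
check cable 4: ‖A_4−P‖² = 29.2500 ≈ L_4² = 29.2500 ✓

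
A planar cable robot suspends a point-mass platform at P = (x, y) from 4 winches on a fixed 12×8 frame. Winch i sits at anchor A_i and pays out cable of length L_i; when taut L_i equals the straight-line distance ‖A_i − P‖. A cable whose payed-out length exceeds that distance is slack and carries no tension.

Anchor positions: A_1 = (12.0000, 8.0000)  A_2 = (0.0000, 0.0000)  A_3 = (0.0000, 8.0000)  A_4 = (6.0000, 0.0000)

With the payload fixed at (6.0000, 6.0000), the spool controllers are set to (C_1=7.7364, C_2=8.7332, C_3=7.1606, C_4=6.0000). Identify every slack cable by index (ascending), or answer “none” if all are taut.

cable 1: √((6.0000)²+(2.0000)²)=6.3246, C_1=7.7364: slack
cable 2: √((-6.0000)²+(-6.0000)²)=8.4853, C_2=8.7332: slack
cable 3: √((-6.0000)²+(2.0000)²)=6.3246, C_3=7.1606: slack
cable 4: √((0.0000)²+(-6.0000)²)=6.0000, C_4=6.0000: taut

1, 2, 3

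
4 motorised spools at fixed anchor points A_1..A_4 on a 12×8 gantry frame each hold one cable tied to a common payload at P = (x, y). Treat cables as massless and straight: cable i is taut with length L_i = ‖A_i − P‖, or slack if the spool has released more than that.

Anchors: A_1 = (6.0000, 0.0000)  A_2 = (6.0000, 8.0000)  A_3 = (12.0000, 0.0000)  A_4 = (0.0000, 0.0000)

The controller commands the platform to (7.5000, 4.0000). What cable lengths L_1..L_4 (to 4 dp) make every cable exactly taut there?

(4.2720, 4.2720, 6.0208, 8.5000)

L_1: Δ = A_1−P = (-1.5000, -4.0000) → ‖Δ‖ = √18.2500 = 4.2720
L_2: Δ = A_2−P = (-1.5000, 4.0000) → ‖Δ‖ = √18.2500 = 4.2720
L_3: Δ = A_3−P = (4.5000, -4.0000) → ‖Δ‖ = √36.2500 = 6.0208
L_4: Δ = A_4−P = (-7.5000, -4.0000) → ‖Δ‖ = √72.2500 = 8.5000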